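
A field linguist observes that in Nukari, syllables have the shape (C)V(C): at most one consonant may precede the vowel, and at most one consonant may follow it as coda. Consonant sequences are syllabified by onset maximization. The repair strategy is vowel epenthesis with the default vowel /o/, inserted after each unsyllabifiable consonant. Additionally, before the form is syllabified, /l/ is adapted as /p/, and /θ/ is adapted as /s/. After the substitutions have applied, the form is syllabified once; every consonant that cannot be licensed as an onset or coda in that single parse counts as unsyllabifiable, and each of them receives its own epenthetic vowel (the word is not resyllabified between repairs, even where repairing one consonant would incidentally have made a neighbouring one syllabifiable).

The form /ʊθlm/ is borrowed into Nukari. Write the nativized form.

ʊspomo

Substitution: /θ/ → /s/, /l/ → /p/, giving /ʊspm/.
Syllabifying with onset maximization leaves /p/, /m/ stranded (at most one coda consonant is licensed; onsets are limited to one consonant).
Epenthesis after each stranded consonant: /p/ → /po/, /m/ → /mo/.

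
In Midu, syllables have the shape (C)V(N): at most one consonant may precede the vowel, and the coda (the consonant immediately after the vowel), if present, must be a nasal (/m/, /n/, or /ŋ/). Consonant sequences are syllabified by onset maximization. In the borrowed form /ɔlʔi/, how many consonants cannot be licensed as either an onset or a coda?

1

Under (C)V(N), the unsyllabifiable consonants are /l/ (only a nasal (/m/, /n/, or /ŋ/) is licensed in coda position; onsets are limited to one consonant).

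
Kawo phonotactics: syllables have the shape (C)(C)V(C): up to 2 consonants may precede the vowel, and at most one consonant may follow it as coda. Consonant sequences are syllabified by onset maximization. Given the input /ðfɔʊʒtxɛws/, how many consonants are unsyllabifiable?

Under (C)(C)V(C), the unsyllabifiable consonants are /s/ (at most one coda consonant is licensed; onsets may contain at most 2 consonants).

1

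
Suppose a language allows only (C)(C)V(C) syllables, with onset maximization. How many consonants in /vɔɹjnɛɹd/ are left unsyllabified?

1

Under (C)(C)V(C), the unsyllabifiable consonants are /d/ (at most one coda consonant is licensed; onsets may contain at most 2 consonants).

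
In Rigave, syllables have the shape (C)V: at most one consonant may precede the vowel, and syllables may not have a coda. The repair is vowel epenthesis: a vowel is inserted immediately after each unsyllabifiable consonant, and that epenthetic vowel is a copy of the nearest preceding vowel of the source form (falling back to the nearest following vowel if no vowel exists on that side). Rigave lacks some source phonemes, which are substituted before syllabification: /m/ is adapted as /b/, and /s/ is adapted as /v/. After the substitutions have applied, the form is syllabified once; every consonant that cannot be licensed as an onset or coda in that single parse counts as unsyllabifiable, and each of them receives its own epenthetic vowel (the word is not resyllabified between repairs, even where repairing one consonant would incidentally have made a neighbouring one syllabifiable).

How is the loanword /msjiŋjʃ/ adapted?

Substitution: /m/ → /b/, /s/ → /v/, giving /bvjiŋjʃ/.
Syllabifying with onset maximization leaves /b/, /v/, /ŋ/, /j/, /ʃ/ stranded (no codas are permitted; onsets are limited to one consonant).
Epenthesis after each stranded consonant: /b/ → /bi/, /v/ → /vi/, /ŋ/ → /ŋi/, /j/ → /ji/, /ʃ/ → /ʃi/.

bivijiŋijiʃi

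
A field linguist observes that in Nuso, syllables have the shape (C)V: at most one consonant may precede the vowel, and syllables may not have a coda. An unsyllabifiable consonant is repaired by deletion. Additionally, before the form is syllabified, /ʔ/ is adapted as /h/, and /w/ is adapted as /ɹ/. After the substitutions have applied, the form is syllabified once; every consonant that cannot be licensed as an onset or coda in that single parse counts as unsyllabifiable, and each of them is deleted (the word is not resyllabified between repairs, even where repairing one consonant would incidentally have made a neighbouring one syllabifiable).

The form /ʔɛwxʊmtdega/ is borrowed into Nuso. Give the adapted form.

hɛxʊdega

Substitution: /ʔ/ → /h/, /w/ → /ɹ/, giving /hɛɹxʊmtdega/.
Syllabifying with onset maximization leaves /ɹ/, /m/, /t/ stranded (no codas are permitted; onsets are limited to one consonant).
Deletion applies to /ɹ/, /m/, /t/.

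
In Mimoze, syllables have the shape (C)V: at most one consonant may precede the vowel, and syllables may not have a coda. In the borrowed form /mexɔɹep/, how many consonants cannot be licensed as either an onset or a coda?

1

Syllabifying with onset maximization leaves /p/ stranded (no codas are permitted; onsets are limited to one consonant).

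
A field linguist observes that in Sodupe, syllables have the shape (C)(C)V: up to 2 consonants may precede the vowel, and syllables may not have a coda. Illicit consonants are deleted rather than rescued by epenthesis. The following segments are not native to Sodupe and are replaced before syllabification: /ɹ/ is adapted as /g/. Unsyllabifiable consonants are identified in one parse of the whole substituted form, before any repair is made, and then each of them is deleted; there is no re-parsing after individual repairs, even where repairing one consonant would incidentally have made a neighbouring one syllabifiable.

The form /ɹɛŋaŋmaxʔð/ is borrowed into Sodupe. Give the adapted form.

gɛŋaŋma

Substitution: /ɹ/ → /g/, giving /gɛŋaŋmaxʔð/.
Under (C)(C)V, the unsyllabifiable consonants are /x/, /ʔ/, /ð/ (no codas are permitted; onsets may contain at most 2 consonants).
Deleting the stranded consonants removes /x/, /ʔ/, /ð/.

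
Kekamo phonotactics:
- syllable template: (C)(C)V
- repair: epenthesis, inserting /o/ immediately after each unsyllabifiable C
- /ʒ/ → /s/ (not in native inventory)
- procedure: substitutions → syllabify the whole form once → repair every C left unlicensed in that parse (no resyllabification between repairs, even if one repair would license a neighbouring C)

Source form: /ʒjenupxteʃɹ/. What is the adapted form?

sjenupoxteʃoɹo

Substitution: /ʒ/ → /s/, giving /sjenupxteʃɹ/.
The consonants /p/, /ʃ/, /ɹ/ cannot be parsed into a legal (C)(C)V syllable (no codas are permitted; onsets may contain at most 2 consonants).
Each unlicensed consonant becomes the onset of a new syllable: /p/ → /po/, /ʃ/ → /ʃo/, /ɹ/ → /ɹo/.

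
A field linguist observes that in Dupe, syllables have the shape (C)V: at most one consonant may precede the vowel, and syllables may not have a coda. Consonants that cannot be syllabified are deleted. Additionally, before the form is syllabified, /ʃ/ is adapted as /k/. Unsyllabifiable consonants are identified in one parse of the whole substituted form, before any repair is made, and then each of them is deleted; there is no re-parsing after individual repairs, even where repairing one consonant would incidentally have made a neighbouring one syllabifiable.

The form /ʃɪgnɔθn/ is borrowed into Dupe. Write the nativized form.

kɪnɔ

Substitution: /ʃ/ → /k/, giving /kɪgnɔθn/.
The consonants /g/, /θ/, /n/ cannot be parsed into a legal (C)V syllable (no codas are permitted; onsets are limited to one consonant).
Deletion applies to /g/, /θ/, /n/.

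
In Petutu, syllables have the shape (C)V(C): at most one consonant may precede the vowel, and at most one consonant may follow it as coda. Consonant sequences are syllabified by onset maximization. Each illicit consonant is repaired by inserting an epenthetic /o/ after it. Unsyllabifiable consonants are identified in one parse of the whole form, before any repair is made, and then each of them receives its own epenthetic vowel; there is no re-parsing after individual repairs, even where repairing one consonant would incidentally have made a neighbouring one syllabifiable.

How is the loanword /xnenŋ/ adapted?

The consonants /x/, /ŋ/ cannot be parsed into a legal (C)V(C) syllable (at most one coda consonant is licensed; onsets are limited to one consonant).
Each unlicensed consonant becomes the onset of a new syllable: /x/ → /xo/, /ŋ/ → /ŋo/.

xonenŋo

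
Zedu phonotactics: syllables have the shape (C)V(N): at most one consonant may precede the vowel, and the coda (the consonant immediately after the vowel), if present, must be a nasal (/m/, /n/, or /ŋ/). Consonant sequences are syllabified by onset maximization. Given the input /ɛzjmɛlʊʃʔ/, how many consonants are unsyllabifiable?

Under (C)V(N), the unsyllabifiable consonants are /z/, /j/, /ʃ/, /ʔ/ (only a nasal (/m/, /n/, or /ŋ/) is licensed in coda position; onsets are limited to one consonant).

4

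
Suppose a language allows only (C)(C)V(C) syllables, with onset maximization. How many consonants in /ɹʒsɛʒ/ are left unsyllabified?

1

The consonants /ɹ/ cannot be parsed into a legal (C)(C)V(C) syllable (at most one coda consonant is licensed; onsets may contain at most 2 consonants).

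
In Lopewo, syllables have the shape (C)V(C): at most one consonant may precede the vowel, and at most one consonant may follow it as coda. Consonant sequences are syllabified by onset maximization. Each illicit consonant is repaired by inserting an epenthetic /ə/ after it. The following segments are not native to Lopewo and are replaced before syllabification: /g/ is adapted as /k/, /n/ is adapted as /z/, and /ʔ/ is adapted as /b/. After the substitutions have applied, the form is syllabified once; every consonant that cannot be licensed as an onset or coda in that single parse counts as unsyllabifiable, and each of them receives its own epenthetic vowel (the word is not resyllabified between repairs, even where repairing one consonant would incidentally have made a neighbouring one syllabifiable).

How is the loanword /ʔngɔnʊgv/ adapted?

Substitution: /ʔ/ → /b/, /n/ → /z/, /g/ → /k/, giving /bzkɔzʊkv/.
The consonants /b/, /z/, /v/ cannot be parsed into a legal (C)V(C) syllable (at most one coda consonant is licensed; onsets are limited to one consonant).
Inserting the epenthetic vowel yields /b/ → /bə/, /z/ → /zə/, /v/ → /və/.

bəzəkɔzʊkvə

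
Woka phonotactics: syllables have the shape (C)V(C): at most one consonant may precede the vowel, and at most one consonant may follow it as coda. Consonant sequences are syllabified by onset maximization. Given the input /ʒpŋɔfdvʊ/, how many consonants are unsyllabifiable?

3

The consonants /ʒ/, /p/, /d/ cannot be parsed into a legal (C)V(C) syllable (at most one coda consonant is licensed; onsets are limited to one consonant).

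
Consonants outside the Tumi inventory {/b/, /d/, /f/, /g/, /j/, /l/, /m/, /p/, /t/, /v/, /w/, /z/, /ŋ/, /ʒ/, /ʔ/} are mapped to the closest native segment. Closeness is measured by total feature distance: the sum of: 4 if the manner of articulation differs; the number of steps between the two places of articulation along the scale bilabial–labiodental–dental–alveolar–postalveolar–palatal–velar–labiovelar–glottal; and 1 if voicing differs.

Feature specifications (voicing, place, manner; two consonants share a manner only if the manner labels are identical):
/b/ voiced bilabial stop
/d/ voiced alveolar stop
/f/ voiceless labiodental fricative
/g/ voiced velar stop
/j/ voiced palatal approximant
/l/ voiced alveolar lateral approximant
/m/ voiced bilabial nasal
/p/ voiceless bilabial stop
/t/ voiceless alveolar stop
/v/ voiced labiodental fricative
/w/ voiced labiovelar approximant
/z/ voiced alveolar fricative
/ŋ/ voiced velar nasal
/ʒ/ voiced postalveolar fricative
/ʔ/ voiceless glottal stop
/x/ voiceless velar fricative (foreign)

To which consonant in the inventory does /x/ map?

ʒ

/ʒ/ is closest: same manner (fricative), place distance 2 (velar→postalveolar), voicing differs (+1); total 3. Next closest is /z/ at distance 4.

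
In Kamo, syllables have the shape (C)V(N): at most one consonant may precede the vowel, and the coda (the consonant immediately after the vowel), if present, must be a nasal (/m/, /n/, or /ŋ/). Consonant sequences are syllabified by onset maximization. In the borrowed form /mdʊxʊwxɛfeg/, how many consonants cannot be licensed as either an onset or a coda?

3

Under (C)V(N), the unsyllabifiable consonants are /m/, /w/, /g/ (only a nasal (/m/, /n/, or /ŋ/) is licensed in coda position; onsets are limited to one consonant).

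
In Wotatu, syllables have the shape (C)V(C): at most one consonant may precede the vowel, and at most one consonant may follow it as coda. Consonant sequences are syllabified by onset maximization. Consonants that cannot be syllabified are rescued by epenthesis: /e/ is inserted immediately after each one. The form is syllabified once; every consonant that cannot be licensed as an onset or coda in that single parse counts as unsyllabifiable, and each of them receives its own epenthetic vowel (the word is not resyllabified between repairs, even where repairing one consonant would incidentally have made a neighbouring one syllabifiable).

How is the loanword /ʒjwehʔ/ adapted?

Syllabifying with onset maximization leaves /ʒ/, /j/, /ʔ/ stranded (at most one coda consonant is licensed; onsets are limited to one consonant).
Each unlicensed consonant becomes the onset of a new syllable: /ʒ/ → /ʒe/, /j/ → /je/, /ʔ/ → /ʔe/.

ʒejewehʔe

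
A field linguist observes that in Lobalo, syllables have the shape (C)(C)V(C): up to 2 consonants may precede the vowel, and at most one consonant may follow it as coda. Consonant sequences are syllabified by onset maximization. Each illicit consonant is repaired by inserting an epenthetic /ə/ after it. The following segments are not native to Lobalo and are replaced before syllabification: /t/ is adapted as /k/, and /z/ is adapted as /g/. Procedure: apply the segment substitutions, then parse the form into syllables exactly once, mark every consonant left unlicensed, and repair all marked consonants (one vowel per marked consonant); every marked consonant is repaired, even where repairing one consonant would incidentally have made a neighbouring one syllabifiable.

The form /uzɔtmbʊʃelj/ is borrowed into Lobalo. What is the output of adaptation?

ugɔkmbʊʃeljə

Substitution: /z/ → /g/, /t/ → /k/, giving /ugɔkmbʊʃelj/.
Syllabifying with onset maximization leaves /j/ stranded (at most one coda consonant is licensed; onsets may contain at most 2 consonants).
Each unlicensed consonant becomes the onset of a new syllable: /j/ → /jə/.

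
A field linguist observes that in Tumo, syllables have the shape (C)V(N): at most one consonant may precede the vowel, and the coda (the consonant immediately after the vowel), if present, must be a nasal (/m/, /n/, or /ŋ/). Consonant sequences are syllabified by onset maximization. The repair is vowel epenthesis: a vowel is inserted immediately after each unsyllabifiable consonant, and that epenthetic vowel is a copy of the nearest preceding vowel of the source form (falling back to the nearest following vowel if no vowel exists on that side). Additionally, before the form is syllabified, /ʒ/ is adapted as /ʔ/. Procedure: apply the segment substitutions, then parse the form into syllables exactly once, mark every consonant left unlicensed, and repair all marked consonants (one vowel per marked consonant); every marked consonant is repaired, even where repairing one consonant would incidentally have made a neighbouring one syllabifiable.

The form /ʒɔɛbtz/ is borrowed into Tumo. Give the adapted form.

Substitution: /ʒ/ → /ʔ/, giving /ʔɔɛbtz/.
The consonants /b/, /t/, /z/ cannot be parsed into a legal (C)V(N) syllable (only a nasal (/m/, /n/, or /ŋ/) is licensed in coda position; onsets are limited to one consonant).
Each unlicensed consonant becomes the onset of a new syllable: /b/ → /bɛ/, /t/ → /tɛ/, /z/ → /zɛ/.

ʔɔɛbɛtɛzɛ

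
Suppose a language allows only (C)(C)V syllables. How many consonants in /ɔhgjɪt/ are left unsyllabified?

Under (C)(C)V, the unsyllabifiable consonants are /h/, /t/ (no codas are permitted; onsets may contain at most 2 consonants).

2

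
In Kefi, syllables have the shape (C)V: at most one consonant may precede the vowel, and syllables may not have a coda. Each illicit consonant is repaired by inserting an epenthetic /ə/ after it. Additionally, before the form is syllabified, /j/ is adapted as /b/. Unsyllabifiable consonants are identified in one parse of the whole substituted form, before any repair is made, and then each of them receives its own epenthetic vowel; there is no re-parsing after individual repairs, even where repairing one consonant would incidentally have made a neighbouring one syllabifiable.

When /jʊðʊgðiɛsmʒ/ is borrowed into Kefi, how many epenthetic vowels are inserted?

After substitution the input is /bʊðʊgðiɛsmʒ/.
The unsyllabifiable consonants are /g/, /s/, /m/, /ʒ/; each receives one epenthetic vowel.

4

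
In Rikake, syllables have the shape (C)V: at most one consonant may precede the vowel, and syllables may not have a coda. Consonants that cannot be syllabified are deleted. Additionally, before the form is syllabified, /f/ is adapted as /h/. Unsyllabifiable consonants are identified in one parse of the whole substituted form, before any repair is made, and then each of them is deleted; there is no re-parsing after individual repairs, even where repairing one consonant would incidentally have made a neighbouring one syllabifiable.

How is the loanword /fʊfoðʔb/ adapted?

Substitution: /f/ → /h/, giving /hʊhoðʔb/.
Under (C)V, the unsyllabifiable consonants are /ð/, /ʔ/, /b/ (no codas are permitted; onsets are limited to one consonant).
Each unlicensed consonant is deleted: /ð/, /ʔ/, /b/.

hʊho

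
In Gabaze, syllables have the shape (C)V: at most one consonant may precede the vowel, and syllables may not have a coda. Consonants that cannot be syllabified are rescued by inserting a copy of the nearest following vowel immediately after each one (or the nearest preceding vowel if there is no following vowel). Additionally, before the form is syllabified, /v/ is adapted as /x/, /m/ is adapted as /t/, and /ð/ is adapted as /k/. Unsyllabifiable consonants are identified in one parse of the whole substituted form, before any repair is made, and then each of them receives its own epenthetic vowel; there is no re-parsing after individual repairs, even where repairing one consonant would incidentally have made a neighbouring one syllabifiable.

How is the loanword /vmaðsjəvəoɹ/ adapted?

Substitution: /v/ → /x/, /m/ → /t/, /ð/ → /k/, giving /xtaksjəxəoɹ/.
Syllabifying with onset maximization leaves /x/, /k/, /s/, /ɹ/ stranded (no codas are permitted; onsets are limited to one consonant).
Each unlicensed consonant becomes the onset of a new syllable: /x/ → /xa/, /k/ → /kə/, /s/ → /sə/, /ɹ/ → /ɹo/.

xatakəsəjəxəoɹo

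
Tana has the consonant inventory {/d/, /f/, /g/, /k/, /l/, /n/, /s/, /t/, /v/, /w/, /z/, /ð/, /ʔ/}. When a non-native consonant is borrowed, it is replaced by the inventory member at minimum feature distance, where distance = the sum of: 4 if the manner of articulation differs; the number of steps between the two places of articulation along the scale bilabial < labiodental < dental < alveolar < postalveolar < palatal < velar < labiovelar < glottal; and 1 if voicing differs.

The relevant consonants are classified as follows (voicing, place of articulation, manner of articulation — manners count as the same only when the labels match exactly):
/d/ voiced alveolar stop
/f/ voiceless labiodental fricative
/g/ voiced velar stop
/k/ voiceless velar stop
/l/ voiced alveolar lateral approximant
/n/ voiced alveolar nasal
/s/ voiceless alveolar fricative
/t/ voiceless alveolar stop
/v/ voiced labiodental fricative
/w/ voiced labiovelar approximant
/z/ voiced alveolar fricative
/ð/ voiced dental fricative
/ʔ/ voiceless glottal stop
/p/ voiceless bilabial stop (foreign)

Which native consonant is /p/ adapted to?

/t/ is closest: same manner (stop), place distance 3 (bilabial→alveolar), same voicing; total 3. Next closest is /d/ at distance 4.

t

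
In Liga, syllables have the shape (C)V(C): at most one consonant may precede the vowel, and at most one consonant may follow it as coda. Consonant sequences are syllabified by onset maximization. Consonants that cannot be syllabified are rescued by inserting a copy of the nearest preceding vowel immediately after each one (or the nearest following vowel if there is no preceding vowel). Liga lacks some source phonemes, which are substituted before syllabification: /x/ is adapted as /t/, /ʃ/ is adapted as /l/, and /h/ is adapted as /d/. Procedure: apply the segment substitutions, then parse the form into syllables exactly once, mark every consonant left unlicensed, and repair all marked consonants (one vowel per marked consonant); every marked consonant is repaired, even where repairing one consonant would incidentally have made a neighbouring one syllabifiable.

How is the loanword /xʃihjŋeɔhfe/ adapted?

Substitution: /x/ → /t/, /ʃ/ → /l/, /h/ → /d/, giving /tlidjŋeɔdfe/.
Syllabifying with onset maximization leaves /t/, /j/ stranded (at most one coda consonant is licensed; onsets are limited to one consonant).
Inserting the epenthetic vowel yields /t/ → /ti/, /j/ → /ji/.

tilidjiŋeɔdfe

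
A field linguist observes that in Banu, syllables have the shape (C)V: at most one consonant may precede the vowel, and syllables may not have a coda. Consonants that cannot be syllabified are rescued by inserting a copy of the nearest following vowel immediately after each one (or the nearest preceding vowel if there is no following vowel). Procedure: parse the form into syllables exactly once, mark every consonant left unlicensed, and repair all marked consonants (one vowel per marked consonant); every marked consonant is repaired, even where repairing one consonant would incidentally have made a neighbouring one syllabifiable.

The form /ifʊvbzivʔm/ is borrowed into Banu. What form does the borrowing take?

ifʊvibiziviʔimi

Under (C)V, the unsyllabifiable consonants are /v/, /b/, /v/, /ʔ/, /m/ (no codas are permitted; onsets are limited to one consonant).
Inserting the epenthetic vowel yields /v/ → /vi/, /b/ → /bi/, /v/ → /vi/, /ʔ/ → /ʔi/, /m/ → /mi/.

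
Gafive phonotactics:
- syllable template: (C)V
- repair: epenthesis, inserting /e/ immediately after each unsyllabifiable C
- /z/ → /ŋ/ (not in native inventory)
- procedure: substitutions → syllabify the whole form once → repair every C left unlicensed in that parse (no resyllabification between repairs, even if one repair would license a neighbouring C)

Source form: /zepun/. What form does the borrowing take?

ŋepune

Substitution: /z/ → /ŋ/, giving /ŋepun/.
Syllabifying with onset maximization leaves /n/ stranded (no codas are permitted; onsets are limited to one consonant).
Inserting the epenthetic vowel yields /n/ → /ne/.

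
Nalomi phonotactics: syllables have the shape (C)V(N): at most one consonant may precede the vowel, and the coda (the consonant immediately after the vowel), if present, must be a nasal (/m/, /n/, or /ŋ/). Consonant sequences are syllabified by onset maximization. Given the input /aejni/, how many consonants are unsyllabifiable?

The consonants /j/ cannot be parsed into a legal (C)V(N) syllable (only a nasal (/m/, /n/, or /ŋ/) is licensed in coda position; onsets are limited to one consonant).

1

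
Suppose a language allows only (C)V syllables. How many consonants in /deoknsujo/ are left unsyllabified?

Syllabifying with onset maximization leaves /k/, /n/ stranded (no codas are permitted; onsets are limited to one consonant).

2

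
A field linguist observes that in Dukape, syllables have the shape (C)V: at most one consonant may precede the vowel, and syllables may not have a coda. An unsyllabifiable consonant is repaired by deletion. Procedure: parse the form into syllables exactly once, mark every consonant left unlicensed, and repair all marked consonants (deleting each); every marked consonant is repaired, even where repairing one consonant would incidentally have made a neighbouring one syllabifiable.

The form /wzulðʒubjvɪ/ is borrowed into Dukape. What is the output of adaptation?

Under (C)V, the unsyllabifiable consonants are /w/, /l/, /ð/, /b/, /j/ (no codas are permitted; onsets are limited to one consonant).
Deleting the stranded consonants removes /w/, /l/, /ð/, /b/, /j/.

zuʒuvɪ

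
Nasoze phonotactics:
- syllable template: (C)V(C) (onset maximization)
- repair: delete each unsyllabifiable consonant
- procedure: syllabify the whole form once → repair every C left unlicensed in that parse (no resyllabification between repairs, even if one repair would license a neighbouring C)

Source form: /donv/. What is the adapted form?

don

Under (C)V(C), the unsyllabifiable consonants are /v/ (at most one coda consonant is licensed; onsets are limited to one consonant).
Deleting the stranded consonants removes /v/.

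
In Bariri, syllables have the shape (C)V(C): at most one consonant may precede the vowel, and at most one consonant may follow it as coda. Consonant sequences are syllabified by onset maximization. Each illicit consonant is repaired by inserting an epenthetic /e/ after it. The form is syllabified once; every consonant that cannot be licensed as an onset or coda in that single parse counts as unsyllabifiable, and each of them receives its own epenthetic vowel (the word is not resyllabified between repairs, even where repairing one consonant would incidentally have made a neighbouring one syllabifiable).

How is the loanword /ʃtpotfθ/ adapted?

Syllabifying with onset maximization leaves /ʃ/, /t/, /f/, /θ/ stranded (at most one coda consonant is licensed; onsets are limited to one consonant).
Inserting the epenthetic vowel yields /ʃ/ → /ʃe/, /t/ → /te/, /f/ → /fe/, /θ/ → /θe/.

ʃetepotfeθe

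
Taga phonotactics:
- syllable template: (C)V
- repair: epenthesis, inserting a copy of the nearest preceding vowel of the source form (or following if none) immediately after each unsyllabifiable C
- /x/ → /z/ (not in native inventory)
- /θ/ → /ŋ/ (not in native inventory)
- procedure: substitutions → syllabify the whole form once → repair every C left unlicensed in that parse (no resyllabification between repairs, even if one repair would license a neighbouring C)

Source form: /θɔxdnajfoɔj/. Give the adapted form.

Substitution: /θ/ → /ŋ/, /x/ → /z/, giving /ŋɔzdnajfoɔj/.
Under (C)V, the unsyllabifiable consonants are /z/, /d/, /j/, /j/ (no codas are permitted; onsets are limited to one consonant).
Each unlicensed consonant becomes the onset of a new syllable: /z/ → /zɔ/, /d/ → /dɔ/, /j/ → /ja/, /j/ → /jɔ/.

ŋɔzɔdɔnajafoɔjɔ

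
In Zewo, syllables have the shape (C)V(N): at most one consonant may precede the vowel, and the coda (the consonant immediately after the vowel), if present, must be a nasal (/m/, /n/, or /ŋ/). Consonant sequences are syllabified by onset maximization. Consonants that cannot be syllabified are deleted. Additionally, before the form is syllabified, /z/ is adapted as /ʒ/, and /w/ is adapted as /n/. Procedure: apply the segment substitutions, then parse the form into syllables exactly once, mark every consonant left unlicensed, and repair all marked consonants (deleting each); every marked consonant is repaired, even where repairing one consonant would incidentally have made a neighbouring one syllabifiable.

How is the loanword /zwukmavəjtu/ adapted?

numavətu

Substitution: /z/ → /ʒ/, /w/ → /n/, giving /ʒnukmavəjtu/.
The consonants /ʒ/, /k/, /j/ cannot be parsed into a legal (C)V(N) syllable (only a nasal (/m/, /n/, or /ŋ/) is licensed in coda position; onsets are limited to one consonant).
Deletion applies to /ʒ/, /k/, /j/.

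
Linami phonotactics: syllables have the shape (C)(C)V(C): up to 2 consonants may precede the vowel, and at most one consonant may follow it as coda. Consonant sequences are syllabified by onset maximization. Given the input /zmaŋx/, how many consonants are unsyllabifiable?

1

The consonants /x/ cannot be parsed into a legal (C)(C)V(C) syllable (at most one coda consonant is licensed; onsets may contain at most 2 consonants).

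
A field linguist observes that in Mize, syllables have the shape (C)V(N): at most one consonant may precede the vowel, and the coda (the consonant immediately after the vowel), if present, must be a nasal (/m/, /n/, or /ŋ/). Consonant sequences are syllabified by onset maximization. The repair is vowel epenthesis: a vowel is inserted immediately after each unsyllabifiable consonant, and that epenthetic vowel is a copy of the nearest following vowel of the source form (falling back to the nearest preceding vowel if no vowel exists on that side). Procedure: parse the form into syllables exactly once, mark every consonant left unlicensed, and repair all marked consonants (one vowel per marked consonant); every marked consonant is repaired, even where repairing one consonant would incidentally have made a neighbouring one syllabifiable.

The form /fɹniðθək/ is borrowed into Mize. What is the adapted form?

fiɹiniðəθəkə

Under (C)V(N), the unsyllabifiable consonants are /f/, /ɹ/, /ð/, /k/ (only a nasal (/m/, /n/, or /ŋ/) is licensed in coda position; onsets are limited to one consonant).
Each unlicensed consonant becomes the onset of a new syllable: /f/ → /fi/, /ɹ/ → /ɹi/, /ð/ → /ðə/, /k/ → /kə/.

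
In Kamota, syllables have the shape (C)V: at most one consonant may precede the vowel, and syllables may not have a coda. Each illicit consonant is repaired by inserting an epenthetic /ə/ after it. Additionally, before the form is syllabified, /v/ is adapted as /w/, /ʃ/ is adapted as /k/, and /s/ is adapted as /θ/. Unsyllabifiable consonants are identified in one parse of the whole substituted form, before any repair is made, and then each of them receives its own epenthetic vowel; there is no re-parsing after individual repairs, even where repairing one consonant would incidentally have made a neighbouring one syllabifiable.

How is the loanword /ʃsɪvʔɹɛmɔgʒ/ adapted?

Substitution: /ʃ/ → /k/, /s/ → /θ/, /v/ → /w/, giving /kθɪwʔɹɛmɔgʒ/.
Syllabifying with onset maximization leaves /k/, /w/, /ʔ/, /g/, /ʒ/ stranded (no codas are permitted; onsets are limited to one consonant).
Each unlicensed consonant becomes the onset of a new syllable: /k/ → /kə/, /w/ → /wə/, /ʔ/ → /ʔə/, /g/ → /gə/, /ʒ/ → /ʒə/.

kəθɪwəʔəɹɛmɔgəʒə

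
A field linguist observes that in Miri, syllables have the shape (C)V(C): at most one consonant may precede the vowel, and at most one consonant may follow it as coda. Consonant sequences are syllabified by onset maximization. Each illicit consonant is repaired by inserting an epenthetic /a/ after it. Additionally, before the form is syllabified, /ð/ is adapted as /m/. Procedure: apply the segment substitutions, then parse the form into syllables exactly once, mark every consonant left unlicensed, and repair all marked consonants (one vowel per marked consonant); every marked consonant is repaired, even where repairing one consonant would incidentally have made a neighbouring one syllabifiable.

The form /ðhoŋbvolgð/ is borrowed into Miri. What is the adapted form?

Substitution: /ð/ → /m/, giving /mhoŋbvolgm/.
The consonants /m/, /b/, /g/, /m/ cannot be parsed into a legal (C)V(C) syllable (at most one coda consonant is licensed; onsets are limited to one consonant).
Inserting the epenthetic vowel yields /m/ → /ma/, /b/ → /ba/, /g/ → /ga/, /m/ → /ma/.

mahoŋbavolgama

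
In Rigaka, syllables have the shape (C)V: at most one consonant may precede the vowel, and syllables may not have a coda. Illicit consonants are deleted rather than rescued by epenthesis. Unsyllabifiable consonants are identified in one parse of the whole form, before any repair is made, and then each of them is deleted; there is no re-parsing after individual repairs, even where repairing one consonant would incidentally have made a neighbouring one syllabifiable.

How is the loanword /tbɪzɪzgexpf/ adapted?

bɪzɪge

Syllabifying with onset maximization leaves /t/, /z/, /x/, /p/, /f/ stranded (no codas are permitted; onsets are limited to one consonant).
Deleting the stranded consonants removes /t/, /z/, /x/, /p/, /f/.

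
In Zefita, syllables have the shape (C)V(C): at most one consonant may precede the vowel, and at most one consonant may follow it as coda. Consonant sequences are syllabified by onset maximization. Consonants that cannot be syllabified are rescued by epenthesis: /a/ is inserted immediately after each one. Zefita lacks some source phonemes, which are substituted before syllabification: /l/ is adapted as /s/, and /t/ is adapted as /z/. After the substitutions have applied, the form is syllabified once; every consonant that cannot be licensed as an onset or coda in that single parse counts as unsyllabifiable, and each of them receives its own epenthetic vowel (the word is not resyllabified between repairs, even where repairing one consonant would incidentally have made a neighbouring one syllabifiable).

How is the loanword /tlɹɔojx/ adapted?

zasaɹɔojxa

Substitution: /t/ → /z/, /l/ → /s/, giving /zsɹɔojx/.
Syllabifying with onset maximization leaves /z/, /s/, /x/ stranded (at most one coda consonant is licensed; onsets are limited to one consonant).
Each unlicensed consonant becomes the onset of a new syllable: /z/ → /za/, /s/ → /sa/, /x/ → /xa/.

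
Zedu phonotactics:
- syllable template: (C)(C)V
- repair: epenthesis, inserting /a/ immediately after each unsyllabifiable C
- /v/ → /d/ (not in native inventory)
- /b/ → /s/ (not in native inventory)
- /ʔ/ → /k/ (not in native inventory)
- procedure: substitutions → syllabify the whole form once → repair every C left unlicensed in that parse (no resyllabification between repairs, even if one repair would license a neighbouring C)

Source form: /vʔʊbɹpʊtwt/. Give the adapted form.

Substitution: /v/ → /d/, /ʔ/ → /k/, /b/ → /s/, giving /dkʊsɹpʊtwt/.
The consonants /s/, /t/, /w/, /t/ cannot be parsed into a legal (C)(C)V syllable (no codas are permitted; onsets may contain at most 2 consonants).
Inserting the epenthetic vowel yields /s/ → /sa/, /t/ → /ta/, /w/ → /wa/, /t/ → /ta/.

dkʊsaɹpʊtawata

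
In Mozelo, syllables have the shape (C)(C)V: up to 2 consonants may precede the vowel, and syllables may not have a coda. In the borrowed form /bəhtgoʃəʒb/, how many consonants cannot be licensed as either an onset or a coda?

3

The consonants /h/, /ʒ/, /b/ cannot be parsed into a legal (C)(C)V syllable (no codas are permitted; onsets may contain at most 2 consonants).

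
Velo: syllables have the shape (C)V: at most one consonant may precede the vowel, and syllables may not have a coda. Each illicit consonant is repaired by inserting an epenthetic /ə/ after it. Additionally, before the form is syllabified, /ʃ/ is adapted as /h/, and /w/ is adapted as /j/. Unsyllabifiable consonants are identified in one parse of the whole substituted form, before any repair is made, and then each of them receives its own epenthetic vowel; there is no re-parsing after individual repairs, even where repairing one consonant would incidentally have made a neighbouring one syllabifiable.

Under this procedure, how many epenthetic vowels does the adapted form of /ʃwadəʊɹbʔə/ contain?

After substitution the input is /hjadəʊɹbʔə/.
The unsyllabifiable consonants are /h/, /ɹ/, /b/; each receives one epenthetic vowel.

3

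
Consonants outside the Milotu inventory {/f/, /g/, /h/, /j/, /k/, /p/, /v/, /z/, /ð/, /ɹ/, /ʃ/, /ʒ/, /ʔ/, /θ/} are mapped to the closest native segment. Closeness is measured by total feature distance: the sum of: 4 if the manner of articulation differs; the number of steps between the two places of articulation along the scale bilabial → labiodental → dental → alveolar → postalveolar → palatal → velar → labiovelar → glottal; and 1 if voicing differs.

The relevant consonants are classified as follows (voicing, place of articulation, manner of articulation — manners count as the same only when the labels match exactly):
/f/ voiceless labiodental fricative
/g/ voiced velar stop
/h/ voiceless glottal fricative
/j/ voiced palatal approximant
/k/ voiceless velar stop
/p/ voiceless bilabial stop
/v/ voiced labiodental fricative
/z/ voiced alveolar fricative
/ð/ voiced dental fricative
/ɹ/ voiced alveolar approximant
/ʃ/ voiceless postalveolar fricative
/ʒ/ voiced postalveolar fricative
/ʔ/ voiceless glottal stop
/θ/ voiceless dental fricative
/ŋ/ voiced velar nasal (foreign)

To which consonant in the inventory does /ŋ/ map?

g

/g/ is closest: manner differs (nasal→stop, +4), place distance 0 (velar→velar), same voicing; total 4. Next closest is /j/ at distance 5.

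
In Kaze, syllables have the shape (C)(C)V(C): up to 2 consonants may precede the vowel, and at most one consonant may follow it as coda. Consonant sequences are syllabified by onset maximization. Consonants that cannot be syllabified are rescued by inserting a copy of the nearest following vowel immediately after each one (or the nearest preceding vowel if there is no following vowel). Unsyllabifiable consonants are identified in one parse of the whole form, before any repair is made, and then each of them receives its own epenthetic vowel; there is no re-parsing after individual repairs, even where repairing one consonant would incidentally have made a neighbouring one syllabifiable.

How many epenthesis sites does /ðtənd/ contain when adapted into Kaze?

1

The unsyllabifiable consonants are /d/; each receives one epenthetic vowel.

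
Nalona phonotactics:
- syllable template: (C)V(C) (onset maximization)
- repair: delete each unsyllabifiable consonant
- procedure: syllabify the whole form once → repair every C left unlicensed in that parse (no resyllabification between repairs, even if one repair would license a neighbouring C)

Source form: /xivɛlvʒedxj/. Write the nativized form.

Under (C)V(C), the unsyllabifiable consonants are /v/, /x/, /j/ (at most one coda consonant is licensed; onsets are limited to one consonant).
Deletion applies to /v/, /x/, /j/.

xivɛlʒed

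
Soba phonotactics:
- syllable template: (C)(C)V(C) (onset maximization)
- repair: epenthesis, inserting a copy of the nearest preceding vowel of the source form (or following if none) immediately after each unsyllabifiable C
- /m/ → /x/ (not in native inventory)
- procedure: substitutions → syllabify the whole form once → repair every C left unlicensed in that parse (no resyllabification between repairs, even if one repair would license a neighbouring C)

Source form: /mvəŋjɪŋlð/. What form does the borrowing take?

Substitution: /m/ → /x/, giving /xvəŋjɪŋlð/.
The consonants /l/, /ð/ cannot be parsed into a legal (C)(C)V(C) syllable (at most one coda consonant is licensed; onsets may contain at most 2 consonants).
Inserting the epenthetic vowel yields /l/ → /lɪ/, /ð/ → /ðɪ/.

xvəŋjɪŋlɪðɪ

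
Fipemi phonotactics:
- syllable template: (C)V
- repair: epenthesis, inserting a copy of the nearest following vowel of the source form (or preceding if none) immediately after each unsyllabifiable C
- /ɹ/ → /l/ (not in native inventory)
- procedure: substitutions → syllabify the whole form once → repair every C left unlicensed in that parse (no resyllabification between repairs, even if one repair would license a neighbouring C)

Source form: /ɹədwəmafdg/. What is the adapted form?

Substitution: /ɹ/ → /l/, giving /lədwəmafdg/.
Syllabifying with onset maximization leaves /d/, /f/, /d/, /g/ stranded (no codas are permitted; onsets are limited to one consonant).
Each unlicensed consonant becomes the onset of a new syllable: /d/ → /də/, /f/ → /fa/, /d/ → /da/, /g/ → /ga/.

lədəwəmafadaga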